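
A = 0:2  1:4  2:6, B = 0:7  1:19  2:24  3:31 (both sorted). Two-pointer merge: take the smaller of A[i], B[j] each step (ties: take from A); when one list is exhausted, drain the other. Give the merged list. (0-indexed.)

i=0 j=0: A[i]=2<=B[j]=7 take 2, i++
i=1 j=0: A[i]=4<=B[j]=7 take 4, i++
i=2 j=0: A[i]=6<=B[j]=7 take 6, i++
i=3 j=0: A done, take B[j]=7, j++
i=3 j=1: A done, take B[j]=19, j++
i=3 j=2: A done, take B[j]=24, j++
i=3 j=3: A done, take B[j]=31, j++

[2, 4, 6, 7, 19, 24, 31]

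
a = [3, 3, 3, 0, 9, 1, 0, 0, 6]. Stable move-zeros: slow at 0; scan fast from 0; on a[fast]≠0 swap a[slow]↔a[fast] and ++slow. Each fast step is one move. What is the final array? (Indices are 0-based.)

(s=0,f=0) a[fast]=3≠0 swap→a[0]=3 → slow++,fast++
(s=1,f=1) a[fast]=3≠0 swap→a[1]=3 → slow++,fast++
(s=2,f=2) a[fast]=3≠0 swap→a[2]=3 → slow++,fast++
(s=3,f=3) a[fast]=0 → fast++
(s=3,f=4) a[fast]=9≠0 swap→a[3]=9 → slow++,fast++
(s=4,f=5) a[fast]=1≠0 swap→a[4]=1 → slow++,fast++
(s=5,f=6) a[fast]=0 → fast++
(s=5,f=7) a[fast]=0 → fast++
(s=5,f=8) a[fast]=6≠0 swap→a[5]=6 → slow++,fast++

[3, 3, 3, 9, 1, 6, 0, 0, 0]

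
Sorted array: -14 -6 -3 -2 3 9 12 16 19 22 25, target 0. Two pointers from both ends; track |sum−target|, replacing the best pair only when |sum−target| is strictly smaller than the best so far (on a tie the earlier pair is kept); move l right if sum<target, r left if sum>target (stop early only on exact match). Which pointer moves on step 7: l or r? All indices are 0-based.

l=0 r=10: -14+25=11 d=11 *, r--
l=0 r=9: -14+22=8 d=8 *, r--
l=0 r=8: -14+19=5 d=5 *, r--
l=0 r=7: -14+16=2 d=2 *, r--
l=0 r=6: -14+12=-2 d=2, l++
l=1 r=6: -6+12=6 d=6, r--
l=1 r=5: -6+9=3 d=3, r--

r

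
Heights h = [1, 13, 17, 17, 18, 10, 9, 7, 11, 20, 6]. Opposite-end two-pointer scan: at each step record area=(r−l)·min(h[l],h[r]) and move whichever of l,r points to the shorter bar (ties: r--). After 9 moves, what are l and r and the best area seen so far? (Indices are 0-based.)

l=8, r=9, best area=119

l=0 r=10: min(1,6)*10=10 best=10 *, l++
l=1 r=10: min(13,6)*9=54 best=54 *, r--
l=1 r=9: min(13,20)*8=104 best=104 *, l++
l=2 r=9: min(17,20)*7=119 best=119 *, l++
l=3 r=9: min(17,20)*6=102 best=119, l++
l=4 r=9: min(18,20)*5=90 best=119, l++
l=5 r=9: min(10,20)*4=40 best=119, l++
l=6 r=9: min(9,20)*3=27 best=119, l++
l=7 r=9: min(7,20)*2=14 best=119, l++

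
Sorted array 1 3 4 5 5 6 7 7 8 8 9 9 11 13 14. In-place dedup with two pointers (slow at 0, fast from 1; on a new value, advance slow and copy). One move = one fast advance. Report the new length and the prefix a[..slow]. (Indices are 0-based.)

(s=0,f=1) a[fast]=3≠a[slow]=1 write a[1]=3 → slow++,fast++
(s=1,f=2) a[fast]=4≠a[slow]=3 write a[2]=4 → slow++,fast++
(s=2,f=3) a[fast]=5≠a[slow]=4 write a[3]=5 → slow++,fast++
(s=3,f=4) a[fast]=5=a[slow] dup → fast++
(s=3,f=5) a[fast]=6≠a[slow]=5 write a[4]=6 → slow++,fast++
(s=4,f=6) a[fast]=7≠a[slow]=6 write a[5]=7 → slow++,fast++
(s=5,f=7) a[fast]=7=a[slow] dup → fast++
(s=5,f=8) a[fast]=8≠a[slow]=7 write a[6]=8 → slow++,fast++
(s=6,f=9) a[fast]=8=a[slow] dup → fast++
(s=6,f=10) a[fast]=9≠a[slow]=8 write a[7]=9 → slow++,fast++
(s=7,f=11) a[fast]=9=a[slow] dup → fast++
(s=7,f=12) a[fast]=11≠a[slow]=9 write a[8]=11 → slow++,fast++
(s=8,f=13) a[fast]=13≠a[slow]=11 write a[9]=13 → slow++,fast++
(s=9,f=14) a[fast]=14≠a[slow]=13 write a[10]=14 → slow++,fast++

length 11; prefix = [1, 3, 4, 5, 6, 7, 8, 9, 11, 13, 14]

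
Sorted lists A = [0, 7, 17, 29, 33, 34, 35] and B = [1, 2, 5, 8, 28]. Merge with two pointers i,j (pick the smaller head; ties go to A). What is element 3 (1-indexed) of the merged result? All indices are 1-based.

merged[3] = 2

i=1 j=1: A[i]=0<=B[j]=1 take 0, i++
i=2 j=1: A[i]=7>B[j]=1 take 1, j++
i=2 j=2: A[i]=7>B[j]=2 take 2, j++
i=2 j=3: A[i]=7>B[j]=5 take 5, j++
i=2 j=4: A[i]=7<=B[j]=8 take 7, i++
i=3 j=4: A[i]=17>B[j]=8 take 8, j++
i=3 j=5: A[i]=17<=B[j]=28 take 17, i++
i=4 j=5: A[i]=29>B[j]=28 take 28, j++
i=4 j=6: B done, take A[i]=29, i++
i=5 j=6: B done, take A[i]=33, i++
i=6 j=6: B done, take A[i]=34, i++
i=7 j=6: B done, take A[i]=35, i++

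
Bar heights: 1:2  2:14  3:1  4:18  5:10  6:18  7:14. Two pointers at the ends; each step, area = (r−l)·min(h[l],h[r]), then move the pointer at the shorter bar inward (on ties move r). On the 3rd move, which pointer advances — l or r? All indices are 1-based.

l

l=1 r=7: min(2,14)*6=12 best=12 *, l++
l=2 r=7: min(14,14)*5=70 best=70 *, r--
l=2 r=6: min(14,18)*4=56 best=70, l++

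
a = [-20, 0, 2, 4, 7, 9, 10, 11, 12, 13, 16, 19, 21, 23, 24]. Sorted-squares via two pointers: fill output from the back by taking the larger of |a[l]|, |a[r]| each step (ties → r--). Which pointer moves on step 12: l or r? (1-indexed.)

[1,15] |-20|<=|24| out[15]=576 → r--
[1,14] |-20|<=|23| out[14]=529 → r--
[1,13] |-20|<=|21| out[13]=441 → r--
[1,12] |-20|>|19| out[12]=400 → l++
[2,12] |0|<=|19| out[11]=361 → r--
[2,11] |0|<=|16| out[10]=256 → r--
[2,10] |0|<=|13| out[9]=169 → r--
[2,9] |0|<=|12| out[8]=144 → r--
[2,8] |0|<=|11| out[7]=121 → r--
[2,7] |0|<=|10| out[6]=100 → r--
[2,6] |0|<=|9| out[5]=81 → r--
[2,5] |0|<=|7| out[4]=49 → r--

r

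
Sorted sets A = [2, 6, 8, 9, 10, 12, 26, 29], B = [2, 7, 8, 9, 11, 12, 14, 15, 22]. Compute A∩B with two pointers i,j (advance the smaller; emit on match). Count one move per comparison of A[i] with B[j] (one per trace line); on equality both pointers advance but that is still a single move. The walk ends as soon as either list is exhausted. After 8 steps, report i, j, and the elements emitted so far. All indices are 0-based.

i=0 j=0: 2==2 emit, i++,j++
i=1 j=1: 6<7, i++
i=2 j=1: 8>7, j++
i=2 j=2: 8==8 emit, i++,j++
i=3 j=3: 9==9 emit, i++,j++
i=4 j=4: 10<11, i++
i=5 j=4: 12>11, j++
i=5 j=5: 12==12 emit, i++,j++

i=6, j=6, emitted=[2, 8, 9, 12]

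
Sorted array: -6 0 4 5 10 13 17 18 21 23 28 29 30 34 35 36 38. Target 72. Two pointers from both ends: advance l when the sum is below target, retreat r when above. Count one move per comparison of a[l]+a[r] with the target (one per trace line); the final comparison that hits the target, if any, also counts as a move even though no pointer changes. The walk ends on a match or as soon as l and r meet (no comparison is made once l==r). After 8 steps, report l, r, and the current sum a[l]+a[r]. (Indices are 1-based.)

l=9, r=17, sum=59

[1,17] -6+38=32 <72 → l++
[2,17] 0+38=38 <72 → l++
[3,17] 4+38=42 <72 → l++
[4,17] 5+38=43 <72 → l++
[5,17] 10+38=48 <72 → l++
[6,17] 13+38=51 <72 → l++
[7,17] 17+38=55 <72 → l++
[8,17] 18+38=56 <72 → l++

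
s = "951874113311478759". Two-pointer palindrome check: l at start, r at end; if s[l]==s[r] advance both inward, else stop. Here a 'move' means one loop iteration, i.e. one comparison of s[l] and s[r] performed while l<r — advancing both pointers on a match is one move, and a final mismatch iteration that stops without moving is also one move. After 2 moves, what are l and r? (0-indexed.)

l=2, r=15

l=0 r=17: '9'=='9', l++,r--
l=1 r=16: '5'=='5', l++,r--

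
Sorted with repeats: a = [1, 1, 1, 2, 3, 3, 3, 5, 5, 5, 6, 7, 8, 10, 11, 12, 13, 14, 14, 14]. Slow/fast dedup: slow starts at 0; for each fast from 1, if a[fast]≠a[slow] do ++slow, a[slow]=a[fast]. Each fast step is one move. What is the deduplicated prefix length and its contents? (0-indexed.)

length 12; prefix = [1, 2, 3, 5, 6, 7, 8, 10, 11, 12, 13, 14]

slow=0 fast=1: a[fast]=1=a[slow] dup, fast++
slow=0 fast=2: a[fast]=1=a[slow] dup, fast++
slow=0 fast=3: a[fast]=2≠a[slow]=1 write a[1]=2, slow++,fast++
slow=1 fast=4: a[fast]=3≠a[slow]=2 write a[2]=3, slow++,fast++
slow=2 fast=5: a[fast]=3=a[slow] dup, fast++
slow=2 fast=6: a[fast]=3=a[slow] dup, fast++
slow=2 fast=7: a[fast]=5≠a[slow]=3 write a[3]=5, slow++,fast++
slow=3 fast=8: a[fast]=5=a[slow] dup, fast++
slow=3 fast=9: a[fast]=5=a[slow] dup, fast++
slow=3 fast=10: a[fast]=6≠a[slow]=5 write a[4]=6, slow++,fast++
slow=4 fast=11: a[fast]=7≠a[slow]=6 write a[5]=7, slow++,fast++
slow=5 fast=12: a[fast]=8≠a[slow]=7 write a[6]=8, slow++,fast++
slow=6 fast=13: a[fast]=10≠a[slow]=8 write a[7]=10, slow++,fast++
slow=7 fast=14: a[fast]=11≠a[slow]=10 write a[8]=11, slow++,fast++
slow=8 fast=15: a[fast]=12≠a[slow]=11 write a[9]=12, slow++,fast++
slow=9 fast=16: a[fast]=13≠a[slow]=12 write a[10]=13, slow++,fast++
slow=10 fast=17: a[fast]=14≠a[slow]=13 write a[11]=14, slow++,fast++
slow=11 fast=18: a[fast]=14=a[slow] dup, fast++
slow=11 fast=19: a[fast]=14=a[slow] dup, fast++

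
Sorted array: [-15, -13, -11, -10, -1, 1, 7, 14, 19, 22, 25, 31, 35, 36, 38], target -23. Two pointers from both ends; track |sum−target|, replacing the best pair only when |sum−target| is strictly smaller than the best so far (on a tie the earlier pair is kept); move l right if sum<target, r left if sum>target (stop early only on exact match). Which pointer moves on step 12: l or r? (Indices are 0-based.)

l=0 r=14: -15+38=23 d=46 *, r--
l=0 r=13: -15+36=21 d=44 *, r--
l=0 r=12: -15+35=20 d=43 *, r--
l=0 r=11: -15+31=16 d=39 *, r--
l=0 r=10: -15+25=10 d=33 *, r--
l=0 r=9: -15+22=7 d=30 *, r--
l=0 r=8: -15+19=4 d=27 *, r--
l=0 r=7: -15+14=-1 d=22 *, r--
l=0 r=6: -15+7=-8 d=15 *, r--
l=0 r=5: -15+1=-14 d=9 *, r--
l=0 r=4: -15+-1=-16 d=7 *, r--
l=0 r=3: -15+-10=-25 d=2 *, l++

l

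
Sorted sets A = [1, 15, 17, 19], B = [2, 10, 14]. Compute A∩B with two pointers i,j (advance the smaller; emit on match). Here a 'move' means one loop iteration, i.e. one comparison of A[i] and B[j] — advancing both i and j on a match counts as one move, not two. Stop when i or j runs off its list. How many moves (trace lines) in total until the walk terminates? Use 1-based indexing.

[i=1,j=1] 1<2 → i++
[i=2,j=1] 15>2 → j++
[i=2,j=2] 15>10 → j++
[i=2,j=3] 15>14 → j++

4 moves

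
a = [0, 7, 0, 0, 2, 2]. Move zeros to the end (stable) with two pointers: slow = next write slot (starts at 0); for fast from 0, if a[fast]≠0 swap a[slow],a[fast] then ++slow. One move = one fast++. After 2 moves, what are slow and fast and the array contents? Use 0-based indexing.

slow=1, fast=2, a=[7, 0, 0, 0, 2, 2]

slow=0 fast=0: a[fast]=0, fast++
slow=0 fast=1: a[fast]=7≠0 swap→a[0]=7, slow++,fast++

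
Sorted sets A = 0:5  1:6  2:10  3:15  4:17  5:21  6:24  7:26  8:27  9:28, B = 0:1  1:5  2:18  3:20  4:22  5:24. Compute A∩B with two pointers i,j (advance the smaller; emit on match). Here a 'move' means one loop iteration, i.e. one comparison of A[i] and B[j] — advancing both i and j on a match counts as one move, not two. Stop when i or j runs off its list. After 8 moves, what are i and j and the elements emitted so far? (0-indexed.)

i=0 j=0: 5>1, j++
i=0 j=1: 5==5 emit, i++,j++
i=1 j=2: 6<18, i++
i=2 j=2: 10<18, i++
i=3 j=2: 15<18, i++
i=4 j=2: 17<18, i++
i=5 j=2: 21>18, j++
i=5 j=3: 21>20, j++

i=5, j=4, emitted=[5]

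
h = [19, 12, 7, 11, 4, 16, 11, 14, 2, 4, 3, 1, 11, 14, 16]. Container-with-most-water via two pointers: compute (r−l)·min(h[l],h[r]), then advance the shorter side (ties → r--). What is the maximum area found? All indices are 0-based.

[0,14] min(19,16)*14=224 best=224 * → r--
[0,13] min(19,14)*13=182 best=224 → r--
[0,12] min(19,11)*12=132 best=224 → r--
[0,11] min(19,1)*11=11 best=224 → r--
[0,10] min(19,3)*10=30 best=224 → r--
[0,9] min(19,4)*9=36 best=224 → r--
[0,8] min(19,2)*8=16 best=224 → r--
[0,7] min(19,14)*7=98 best=224 → r--
[0,6] min(19,11)*6=66 best=224 → r--
[0,5] min(19,16)*5=80 best=224 → r--
[0,4] min(19,4)*4=16 best=224 → r--
[0,3] min(19,11)*3=33 best=224 → r--
[0,2] min(19,7)*2=14 best=224 → r--
[0,1] min(19,12)*1=12 best=224 → r--

max area = 224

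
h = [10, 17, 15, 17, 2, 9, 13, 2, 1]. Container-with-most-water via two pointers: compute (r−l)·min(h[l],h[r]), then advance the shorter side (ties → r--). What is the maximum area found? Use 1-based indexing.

max area = 65

[1,9] min(10,1)*8=8 best=8 * → r--
[1,8] min(10,2)*7=14 best=14 * → r--
[1,7] min(10,13)*6=60 best=60 * → l++
[2,7] min(17,13)*5=65 best=65 * → r--
[2,6] min(17,9)*4=36 best=65 → r--
[2,5] min(17,2)*3=6 best=65 → r--
[2,4] min(17,17)*2=34 best=65 → r--
[2,3] min(17,15)*1=15 best=65 → r--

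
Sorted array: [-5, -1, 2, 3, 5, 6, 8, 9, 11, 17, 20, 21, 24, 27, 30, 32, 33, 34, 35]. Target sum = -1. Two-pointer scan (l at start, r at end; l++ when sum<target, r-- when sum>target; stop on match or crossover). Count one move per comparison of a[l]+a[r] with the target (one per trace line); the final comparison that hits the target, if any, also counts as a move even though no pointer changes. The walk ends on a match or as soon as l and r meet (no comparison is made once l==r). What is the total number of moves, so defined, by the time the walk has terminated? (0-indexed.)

[0,18] -5+35=30 >-1 → r--
[0,17] -5+34=29 >-1 → r--
[0,16] -5+33=28 >-1 → r--
[0,15] -5+32=27 >-1 → r--
[0,14] -5+30=25 >-1 → r--
[0,13] -5+27=22 >-1 → r--
[0,12] -5+24=19 >-1 → r--
[0,11] -5+21=16 >-1 → r--
[0,10] -5+20=15 >-1 → r--
[0,9] -5+17=12 >-1 → r--
[0,8] -5+11=6 >-1 → r--
[0,7] -5+9=4 >-1 → r--
[0,6] -5+8=3 >-1 → r--
[0,5] -5+6=1 >-1 → r--
[0,4] -5+5=0 >-1 → r--
[0,3] -5+3=-2 <-1 → l++
[1,3] -1+3=2 >-1 → r--
[1,2] -1+2=1 >-1 → r--

18 moves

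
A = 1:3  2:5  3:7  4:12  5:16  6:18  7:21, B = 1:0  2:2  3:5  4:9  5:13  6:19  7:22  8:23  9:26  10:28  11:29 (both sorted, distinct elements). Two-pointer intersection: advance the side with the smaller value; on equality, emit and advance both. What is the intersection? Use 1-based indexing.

i=1 j=1: 3>0, j++
i=1 j=2: 3>2, j++
i=1 j=3: 3<5, i++
i=2 j=3: 5==5 emit, i++,j++
i=3 j=4: 7<9, i++
i=4 j=4: 12>9, j++
i=4 j=5: 12<13, i++
i=5 j=5: 16>13, j++
i=5 j=6: 16<19, i++
i=6 j=6: 18<19, i++
i=7 j=6: 21>19, j++
i=7 j=7: 21<22, i++

intersection = [5]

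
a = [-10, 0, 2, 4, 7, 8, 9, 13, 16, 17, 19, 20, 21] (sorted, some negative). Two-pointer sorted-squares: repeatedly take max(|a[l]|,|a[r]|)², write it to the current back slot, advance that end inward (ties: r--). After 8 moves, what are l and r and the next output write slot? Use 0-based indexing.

l=1, r=5, next write slot=4

l=0 r=12: |-10|<=|21| out[12]=441, r--
l=0 r=11: |-10|<=|20| out[11]=400, r--
l=0 r=10: |-10|<=|19| out[10]=361, r--
l=0 r=9: |-10|<=|17| out[9]=289, r--
l=0 r=8: |-10|<=|16| out[8]=256, r--
l=0 r=7: |-10|<=|13| out[7]=169, r--
l=0 r=6: |-10|>|9| out[6]=100, l++
l=1 r=6: |0|<=|9| out[5]=81, r--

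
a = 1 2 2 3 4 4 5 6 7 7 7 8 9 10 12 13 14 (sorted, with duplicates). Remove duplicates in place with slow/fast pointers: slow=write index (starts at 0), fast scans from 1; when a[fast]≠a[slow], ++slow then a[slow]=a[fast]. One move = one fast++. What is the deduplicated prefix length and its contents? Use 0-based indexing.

length 13; prefix = [1, 2, 3, 4, 5, 6, 7, 8, 9, 10, 12, 13, 14]

slow=0 fast=1: a[fast]=2≠a[slow]=1 write a[1]=2, slow++,fast++
slow=1 fast=2: a[fast]=2=a[slow] dup, fast++
slow=1 fast=3: a[fast]=3≠a[slow]=2 write a[2]=3, slow++,fast++
slow=2 fast=4: a[fast]=4≠a[slow]=3 write a[3]=4, slow++,fast++
slow=3 fast=5: a[fast]=4=a[slow] dup, fast++
slow=3 fast=6: a[fast]=5≠a[slow]=4 write a[4]=5, slow++,fast++
slow=4 fast=7: a[fast]=6≠a[slow]=5 write a[5]=6, slow++,fast++
slow=5 fast=8: a[fast]=7≠a[slow]=6 write a[6]=7, slow++,fast++
slow=6 fast=9: a[fast]=7=a[slow] dup, fast++
slow=6 fast=10: a[fast]=7=a[slow] dup, fast++
slow=6 fast=11: a[fast]=8≠a[slow]=7 write a[7]=8, slow++,fast++
slow=7 fast=12: a[fast]=9≠a[slow]=8 write a[8]=9, slow++,fast++
slow=8 fast=13: a[fast]=10≠a[slow]=9 write a[9]=10, slow++,fast++
slow=9 fast=14: a[fast]=12≠a[slow]=10 write a[10]=12, slow++,fast++
slow=10 fast=15: a[fast]=13≠a[slow]=12 write a[11]=13, slow++,fast++
slow=11 fast=16: a[fast]=14≠a[slow]=13 write a[12]=14, slow++,fast++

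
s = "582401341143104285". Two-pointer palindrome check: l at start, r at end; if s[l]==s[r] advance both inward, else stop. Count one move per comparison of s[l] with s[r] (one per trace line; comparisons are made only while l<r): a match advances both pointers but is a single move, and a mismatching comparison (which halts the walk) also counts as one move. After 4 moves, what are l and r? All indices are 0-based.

[0,17] '5'=='5' → l++,r--
[1,16] '8'=='8' → l++,r--
[2,15] '2'=='2' → l++,r--
[3,14] '4'=='4' → l++,r--

l=4, r=13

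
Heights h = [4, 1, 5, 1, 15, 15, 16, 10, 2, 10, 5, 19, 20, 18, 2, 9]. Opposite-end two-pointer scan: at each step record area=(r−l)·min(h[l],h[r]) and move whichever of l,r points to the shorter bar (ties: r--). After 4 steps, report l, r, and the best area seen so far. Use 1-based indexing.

l=5, r=16, best area=65

[1,16] min(4,9)*15=60 best=60 * → l++
[2,16] min(1,9)*14=14 best=60 → l++
[3,16] min(5,9)*13=65 best=65 * → l++
[4,16] min(1,9)*12=12 best=65 → l++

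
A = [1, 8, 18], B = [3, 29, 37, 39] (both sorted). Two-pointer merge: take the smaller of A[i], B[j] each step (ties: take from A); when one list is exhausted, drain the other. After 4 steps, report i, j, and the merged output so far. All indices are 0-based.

i=0 j=0: A[i]=1<=B[j]=3 take 1, i++
i=1 j=0: A[i]=8>B[j]=3 take 3, j++
i=1 j=1: A[i]=8<=B[j]=29 take 8, i++
i=2 j=1: A[i]=18<=B[j]=29 take 18, i++

i=3, j=1, merged so far=[1, 3, 8, 18]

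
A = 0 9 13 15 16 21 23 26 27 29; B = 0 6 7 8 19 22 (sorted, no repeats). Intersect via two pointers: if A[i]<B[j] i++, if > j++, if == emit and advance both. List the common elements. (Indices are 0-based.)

intersection = [0]

[i=0,j=0] 0==0 emit → i++,j++
[i=1,j=1] 9>6 → j++
[i=1,j=2] 9>7 → j++
[i=1,j=3] 9>8 → j++
[i=1,j=4] 9<19 → i++
[i=2,j=4] 13<19 → i++
[i=3,j=4] 15<19 → i++
[i=4,j=4] 16<19 → i++
[i=5,j=4] 21>19 → j++
[i=5,j=5] 21<22 → i++
[i=6,j=5] 23>22 → j++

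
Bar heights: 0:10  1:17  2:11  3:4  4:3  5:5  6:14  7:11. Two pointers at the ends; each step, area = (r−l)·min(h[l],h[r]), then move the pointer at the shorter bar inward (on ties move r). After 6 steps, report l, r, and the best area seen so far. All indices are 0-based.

[0,7] min(10,11)*7=70 best=70 * → l++
[1,7] min(17,11)*6=66 best=70 → r--
[1,6] min(17,14)*5=70 best=70 → r--
[1,5] min(17,5)*4=20 best=70 → r--
[1,4] min(17,3)*3=9 best=70 → r--
[1,3] min(17,4)*2=8 best=70 → r--

l=1, r=2, best area=70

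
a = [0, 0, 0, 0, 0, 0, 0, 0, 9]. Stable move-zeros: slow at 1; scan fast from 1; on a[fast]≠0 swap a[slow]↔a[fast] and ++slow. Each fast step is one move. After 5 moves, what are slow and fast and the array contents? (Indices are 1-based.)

slow=1 fast=1: a[fast]=0, fast++
slow=1 fast=2: a[fast]=0, fast++
slow=1 fast=3: a[fast]=0, fast++
slow=1 fast=4: a[fast]=0, fast++
slow=1 fast=5: a[fast]=0, fast++

slow=1, fast=6, a=[0, 0, 0, 0, 0, 0, 0, 0, 9]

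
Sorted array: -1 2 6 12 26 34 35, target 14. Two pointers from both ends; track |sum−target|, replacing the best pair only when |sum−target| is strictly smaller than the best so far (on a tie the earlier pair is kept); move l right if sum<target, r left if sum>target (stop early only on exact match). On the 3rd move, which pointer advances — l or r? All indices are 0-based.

l=0 r=6: -1+35=34 d=20 *, r--
l=0 r=5: -1+34=33 d=19 *, r--
l=0 r=4: -1+26=25 d=11 *, r--

r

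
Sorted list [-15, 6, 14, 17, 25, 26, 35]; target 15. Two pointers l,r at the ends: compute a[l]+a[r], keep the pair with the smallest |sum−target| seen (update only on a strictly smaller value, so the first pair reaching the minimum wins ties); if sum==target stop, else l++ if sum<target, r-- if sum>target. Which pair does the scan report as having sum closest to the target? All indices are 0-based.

pair (-15, 26) with sum 11 (|Δ|=4)

l=0 r=6: -15+35=20 d=5 *, r--
l=0 r=5: -15+26=11 d=4 *, l++
l=1 r=5: 6+26=32 d=17, r--
l=1 r=4: 6+25=31 d=16, r--
l=1 r=3: 6+17=23 d=8, r--
l=1 r=2: 6+14=20 d=5, r--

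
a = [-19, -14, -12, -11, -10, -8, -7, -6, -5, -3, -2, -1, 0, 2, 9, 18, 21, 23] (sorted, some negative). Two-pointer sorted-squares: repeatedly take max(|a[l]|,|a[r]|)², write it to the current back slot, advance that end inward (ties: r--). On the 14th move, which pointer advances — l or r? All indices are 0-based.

l

l=0 r=17: |-19|<=|23| out[17]=529, r--
l=0 r=16: |-19|<=|21| out[16]=441, r--
l=0 r=15: |-19|>|18| out[15]=361, l++
l=1 r=15: |-14|<=|18| out[14]=324, r--
l=1 r=14: |-14|>|9| out[13]=196, l++
l=2 r=14: |-12|>|9| out[12]=144, l++
l=3 r=14: |-11|>|9| out[11]=121, l++
l=4 r=14: |-10|>|9| out[10]=100, l++
l=5 r=14: |-8|<=|9| out[9]=81, r--
l=5 r=13: |-8|>|2| out[8]=64, l++
l=6 r=13: |-7|>|2| out[7]=49, l++
l=7 r=13: |-6|>|2| out[6]=36, l++
l=8 r=13: |-5|>|2| out[5]=25, l++
l=9 r=13: |-3|>|2| out[4]=9, l++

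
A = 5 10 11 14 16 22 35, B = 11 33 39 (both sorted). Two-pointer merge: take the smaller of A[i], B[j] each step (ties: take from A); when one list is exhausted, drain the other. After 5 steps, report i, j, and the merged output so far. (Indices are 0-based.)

i=4, j=1, merged so far=[5, 10, 11, 11, 14]

[i=0,j=0] A[i]=5<=B[j]=11 take 5 → i++
[i=1,j=0] A[i]=10<=B[j]=11 take 10 → i++
[i=2,j=0] A[i]=11<=B[j]=11 take 11 → i++
[i=3,j=0] A[i]=14>B[j]=11 take 11 → j++
[i=3,j=1] A[i]=14<=B[j]=33 take 14 → i++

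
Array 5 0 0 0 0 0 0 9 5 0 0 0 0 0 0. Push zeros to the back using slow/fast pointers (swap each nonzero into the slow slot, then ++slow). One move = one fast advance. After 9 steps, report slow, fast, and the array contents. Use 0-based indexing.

slow=0 fast=0: a[fast]=5≠0 swap→a[0]=5, slow++,fast++
slow=1 fast=1: a[fast]=0, fast++
slow=1 fast=2: a[fast]=0, fast++
slow=1 fast=3: a[fast]=0, fast++
slow=1 fast=4: a[fast]=0, fast++
slow=1 fast=5: a[fast]=0, fast++
slow=1 fast=6: a[fast]=0, fast++
slow=1 fast=7: a[fast]=9≠0 swap→a[1]=9, slow++,fast++
slow=2 fast=8: a[fast]=5≠0 swap→a[2]=5, slow++,fast++

slow=3, fast=9, a=[5, 9, 5, 0, 0, 0, 0, 0, 0, 0, 0, 0, 0, 0, 0]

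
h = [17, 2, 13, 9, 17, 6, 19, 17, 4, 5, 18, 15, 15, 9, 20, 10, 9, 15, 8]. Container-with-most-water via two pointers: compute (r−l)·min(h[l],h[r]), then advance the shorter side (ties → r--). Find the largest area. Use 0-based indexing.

l=0 r=18: min(17,8)*18=144 best=144 *, r--
l=0 r=17: min(17,15)*17=255 best=255 *, r--
l=0 r=16: min(17,9)*16=144 best=255, r--
l=0 r=15: min(17,10)*15=150 best=255, r--
l=0 r=14: min(17,20)*14=238 best=255, l++
l=1 r=14: min(2,20)*13=26 best=255, l++
l=2 r=14: min(13,20)*12=156 best=255, l++
l=3 r=14: min(9,20)*11=99 best=255, l++
l=4 r=14: min(17,20)*10=170 best=255, l++
l=5 r=14: min(6,20)*9=54 best=255, l++
l=6 r=14: min(19,20)*8=152 best=255, l++
l=7 r=14: min(17,20)*7=119 best=255, l++
l=8 r=14: min(4,20)*6=24 best=255, l++
l=9 r=14: min(5,20)*5=25 best=255, l++
l=10 r=14: min(18,20)*4=72 best=255, l++
l=11 r=14: min(15,20)*3=45 best=255, l++
l=12 r=14: min(15,20)*2=30 best=255, l++
l=13 r=14: min(9,20)*1=9 best=255, l++

max area = 255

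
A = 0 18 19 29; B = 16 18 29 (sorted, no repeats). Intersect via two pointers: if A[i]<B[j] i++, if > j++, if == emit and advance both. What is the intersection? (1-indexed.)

[i=1,j=1] 0<16 → i++
[i=2,j=1] 18>16 → j++
[i=2,j=2] 18==18 emit → i++,j++
[i=3,j=3] 19<29 → i++
[i=4,j=3] 29==29 emit → i++,j++

intersection = [18, 29]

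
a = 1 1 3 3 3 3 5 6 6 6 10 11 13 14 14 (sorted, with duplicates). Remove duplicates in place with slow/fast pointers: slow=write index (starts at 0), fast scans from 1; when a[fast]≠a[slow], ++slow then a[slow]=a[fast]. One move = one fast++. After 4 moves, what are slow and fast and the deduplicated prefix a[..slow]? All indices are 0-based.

(s=0,f=1) a[fast]=1=a[slow] dup → fast++
(s=0,f=2) a[fast]=3≠a[slow]=1 write a[1]=3 → slow++,fast++
(s=1,f=3) a[fast]=3=a[slow] dup → fast++
(s=1,f=4) a[fast]=3=a[slow] dup → fast++

slow=1, fast=5, prefix=[1, 3]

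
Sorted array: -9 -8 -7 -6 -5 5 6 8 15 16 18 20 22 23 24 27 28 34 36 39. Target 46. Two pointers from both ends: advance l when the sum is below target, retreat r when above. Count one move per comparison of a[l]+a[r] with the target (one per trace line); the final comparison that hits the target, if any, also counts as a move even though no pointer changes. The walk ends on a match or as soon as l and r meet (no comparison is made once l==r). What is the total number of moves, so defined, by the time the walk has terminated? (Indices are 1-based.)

[1,20] -9+39=30 <46 → l++
[2,20] -8+39=31 <46 → l++
[3,20] -7+39=32 <46 → l++
[4,20] -6+39=33 <46 → l++
[5,20] -5+39=34 <46 → l++
[6,20] 5+39=44 <46 → l++
[7,20] 6+39=45 <46 → l++
[8,20] 8+39=47 >46 → r--
[8,19] 8+36=44 <46 → l++
[9,19] 15+36=51 >46 → r--
[9,18] 15+34=49 >46 → r--
[9,17] 15+28=43 <46 → l++
[10,17] 16+28=44 <46 → l++
[11,17] 18+28=46 → found

14 moves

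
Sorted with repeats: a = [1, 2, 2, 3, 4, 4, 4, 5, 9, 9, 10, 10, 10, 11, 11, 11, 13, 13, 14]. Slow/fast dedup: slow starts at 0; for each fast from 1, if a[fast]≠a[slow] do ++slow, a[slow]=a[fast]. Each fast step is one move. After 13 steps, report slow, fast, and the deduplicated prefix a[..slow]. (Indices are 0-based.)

slow=7, fast=14, prefix=[1, 2, 3, 4, 5, 9, 10, 11]

(s=0,f=1) a[fast]=2≠a[slow]=1 write a[1]=2 → slow++,fast++
(s=1,f=2) a[fast]=2=a[slow] dup → fast++
(s=1,f=3) a[fast]=3≠a[slow]=2 write a[2]=3 → slow++,fast++
(s=2,f=4) a[fast]=4≠a[slow]=3 write a[3]=4 → slow++,fast++
(s=3,f=5) a[fast]=4=a[slow] dup → fast++
(s=3,f=6) a[fast]=4=a[slow] dup → fast++
(s=3,f=7) a[fast]=5≠a[slow]=4 write a[4]=5 → slow++,fast++
(s=4,f=8) a[fast]=9≠a[slow]=5 write a[5]=9 → slow++,fast++
(s=5,f=9) a[fast]=9=a[slow] dup → fast++
(s=5,f=10) a[fast]=10≠a[slow]=9 write a[6]=10 → slow++,fast++
(s=6,f=11) a[fast]=10=a[slow] dup → fast++
(s=6,f=12) a[fast]=10=a[slow] dup → fast++
(s=6,f=13) a[fast]=11≠a[slow]=10 write a[7]=11 → slow++,fast++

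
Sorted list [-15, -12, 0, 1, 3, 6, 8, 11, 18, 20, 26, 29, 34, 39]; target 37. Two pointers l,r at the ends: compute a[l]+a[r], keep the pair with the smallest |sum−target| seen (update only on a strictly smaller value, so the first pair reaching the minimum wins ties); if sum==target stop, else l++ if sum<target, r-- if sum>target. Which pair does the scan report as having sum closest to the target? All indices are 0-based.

pair (3, 34) with sum 37 (|Δ|=0)

[0,13] -15+39=24 d=13 * → l++
[1,13] -12+39=27 d=10 * → l++
[2,13] 0+39=39 d=2 * → r--
[2,12] 0+34=34 d=3 → l++
[3,12] 1+34=35 d=2 → l++
[4,12] 3+34=37 d=0 * → stop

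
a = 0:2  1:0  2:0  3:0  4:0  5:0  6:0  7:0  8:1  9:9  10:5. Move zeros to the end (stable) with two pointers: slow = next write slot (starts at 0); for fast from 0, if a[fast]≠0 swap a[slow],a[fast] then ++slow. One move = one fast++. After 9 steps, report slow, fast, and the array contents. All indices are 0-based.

slow=2, fast=9, a=[2, 1, 0, 0, 0, 0, 0, 0, 0, 9, 5]

(s=0,f=0) a[fast]=2≠0 swap→a[0]=2 → slow++,fast++
(s=1,f=1) a[fast]=0 → fast++
(s=1,f=2) a[fast]=0 → fast++
(s=1,f=3) a[fast]=0 → fast++
(s=1,f=4) a[fast]=0 → fast++
(s=1,f=5) a[fast]=0 → fast++
(s=1,f=6) a[fast]=0 → fast++
(s=1,f=7) a[fast]=0 → fast++
(s=1,f=8) a[fast]=1≠0 swap→a[1]=1 → slow++,fast++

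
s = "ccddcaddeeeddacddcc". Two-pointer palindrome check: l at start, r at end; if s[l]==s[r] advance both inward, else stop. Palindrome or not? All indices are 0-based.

palindrome

[0,18] 'c'=='c' → l++,r--
[1,17] 'c'=='c' → l++,r--
[2,16] 'd'=='d' → l++,r--
[3,15] 'd'=='d' → l++,r--
[4,14] 'c'=='c' → l++,r--
[5,13] 'a'=='a' → l++,r--
[6,12] 'd'=='d' → l++,r--
[7,11] 'd'=='d' → l++,r--
[8,10] 'e'=='e' → l++,r--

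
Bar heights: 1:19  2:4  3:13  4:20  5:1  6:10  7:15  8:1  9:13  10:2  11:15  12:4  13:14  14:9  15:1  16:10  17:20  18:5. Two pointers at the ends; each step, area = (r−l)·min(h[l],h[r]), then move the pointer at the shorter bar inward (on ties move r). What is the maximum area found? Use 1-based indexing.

max area = 304

[1,18] min(19,5)*17=85 best=85 * → r--
[1,17] min(19,20)*16=304 best=304 * → l++
[2,17] min(4,20)*15=60 best=304 → l++
[3,17] min(13,20)*14=182 best=304 → l++
[4,17] min(20,20)*13=260 best=304 → r--
[4,16] min(20,10)*12=120 best=304 → r--
[4,15] min(20,1)*11=11 best=304 → r--
[4,14] min(20,9)*10=90 best=304 → r--
[4,13] min(20,14)*9=126 best=304 → r--
[4,12] min(20,4)*8=32 best=304 → r--
[4,11] min(20,15)*7=105 best=304 → r--
[4,10] min(20,2)*6=12 best=304 → r--
[4,9] min(20,13)*5=65 best=304 → r--
[4,8] min(20,1)*4=4 best=304 → r--
[4,7] min(20,15)*3=45 best=304 → r--
[4,6] min(20,10)*2=20 best=304 → r--
[4,5] min(20,1)*1=1 best=304 → r--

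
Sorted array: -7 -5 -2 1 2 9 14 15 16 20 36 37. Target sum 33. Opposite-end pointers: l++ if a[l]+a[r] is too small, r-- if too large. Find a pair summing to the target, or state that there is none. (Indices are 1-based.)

no pair

l=1 r=12: -7+37=30 <33, l++
l=2 r=12: -5+37=32 <33, l++
l=3 r=12: -2+37=35 >33, r--
l=3 r=11: -2+36=34 >33, r--
l=3 r=10: -2+20=18 <33, l++
l=4 r=10: 1+20=21 <33, l++
l=5 r=10: 2+20=22 <33, l++
l=6 r=10: 9+20=29 <33, l++
l=7 r=10: 14+20=34 >33, r--
l=7 r=9: 14+16=30 <33, l++
l=8 r=9: 15+16=31 <33, l++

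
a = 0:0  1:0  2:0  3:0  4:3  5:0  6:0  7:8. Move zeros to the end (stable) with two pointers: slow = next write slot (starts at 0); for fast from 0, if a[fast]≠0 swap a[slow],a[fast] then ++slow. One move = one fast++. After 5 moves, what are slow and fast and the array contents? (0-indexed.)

(s=0,f=0) a[fast]=0 → fast++
(s=0,f=1) a[fast]=0 → fast++
(s=0,f=2) a[fast]=0 → fast++
(s=0,f=3) a[fast]=0 → fast++
(s=0,f=4) a[fast]=3≠0 swap→a[0]=3 → slow++,fast++

slow=1, fast=5, a=[3, 0, 0, 0, 0, 0, 0, 8]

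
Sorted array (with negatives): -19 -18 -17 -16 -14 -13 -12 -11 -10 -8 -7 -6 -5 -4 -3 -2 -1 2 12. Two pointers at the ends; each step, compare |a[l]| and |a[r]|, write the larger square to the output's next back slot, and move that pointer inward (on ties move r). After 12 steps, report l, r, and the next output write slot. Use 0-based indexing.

l=0 r=18: |-19|>|12| out[18]=361, l++
l=1 r=18: |-18|>|12| out[17]=324, l++
l=2 r=18: |-17|>|12| out[16]=289, l++
l=3 r=18: |-16|>|12| out[15]=256, l++
l=4 r=18: |-14|>|12| out[14]=196, l++
l=5 r=18: |-13|>|12| out[13]=169, l++
l=6 r=18: |-12|<=|12| out[12]=144, r--
l=6 r=17: |-12|>|2| out[11]=144, l++
l=7 r=17: |-11|>|2| out[10]=121, l++
l=8 r=17: |-10|>|2| out[9]=100, l++
l=9 r=17: |-8|>|2| out[8]=64, l++
l=10 r=17: |-7|>|2| out[7]=49, l++

l=11, r=17, next write slot=6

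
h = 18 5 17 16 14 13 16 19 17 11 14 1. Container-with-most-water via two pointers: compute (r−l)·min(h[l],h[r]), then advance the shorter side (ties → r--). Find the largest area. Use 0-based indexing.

l=0 r=11: min(18,1)*11=11 best=11 *, r--
l=0 r=10: min(18,14)*10=140 best=140 *, r--
l=0 r=9: min(18,11)*9=99 best=140, r--
l=0 r=8: min(18,17)*8=136 best=140, r--
l=0 r=7: min(18,19)*7=126 best=140, l++
l=1 r=7: min(5,19)*6=30 best=140, l++
l=2 r=7: min(17,19)*5=85 best=140, l++
l=3 r=7: min(16,19)*4=64 best=140, l++
l=4 r=7: min(14,19)*3=42 best=140, l++
l=5 r=7: min(13,19)*2=26 best=140, l++
l=6 r=7: min(16,19)*1=16 best=140, l++

max area = 140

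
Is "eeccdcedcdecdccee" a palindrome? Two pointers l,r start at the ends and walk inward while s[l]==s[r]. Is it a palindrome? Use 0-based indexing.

l=0 r=16: 'e'=='e', l++,r--
l=1 r=15: 'e'=='e', l++,r--
l=2 r=14: 'c'=='c', l++,r--
l=3 r=13: 'c'=='c', l++,r--
l=4 r=12: 'd'=='d', l++,r--
l=5 r=11: 'c'=='c', l++,r--
l=6 r=10: 'e'=='e', l++,r--
l=7 r=9: 'd'=='d', l++,r--

palindrome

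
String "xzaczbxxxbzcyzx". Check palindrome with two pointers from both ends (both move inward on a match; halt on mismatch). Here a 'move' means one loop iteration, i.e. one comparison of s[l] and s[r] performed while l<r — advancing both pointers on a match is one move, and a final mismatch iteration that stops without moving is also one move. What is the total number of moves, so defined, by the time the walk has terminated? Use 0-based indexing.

3 moves

l=0 r=14: 'x'=='x', l++,r--
l=1 r=13: 'z'=='z', l++,r--
l=2 r=12: 'a'!='y', stop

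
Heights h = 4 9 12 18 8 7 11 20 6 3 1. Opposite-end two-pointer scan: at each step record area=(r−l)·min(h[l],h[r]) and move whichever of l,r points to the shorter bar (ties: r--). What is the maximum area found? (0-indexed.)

max area = 72

[0,10] min(4,1)*10=10 best=10 * → r--
[0,9] min(4,3)*9=27 best=27 * → r--
[0,8] min(4,6)*8=32 best=32 * → l++
[1,8] min(9,6)*7=42 best=42 * → r--
[1,7] min(9,20)*6=54 best=54 * → l++
[2,7] min(12,20)*5=60 best=60 * → l++
[3,7] min(18,20)*4=72 best=72 * → l++
[4,7] min(8,20)*3=24 best=72 → l++
[5,7] min(7,20)*2=14 best=72 → l++
[6,7] min(11,20)*1=11 best=72 → l++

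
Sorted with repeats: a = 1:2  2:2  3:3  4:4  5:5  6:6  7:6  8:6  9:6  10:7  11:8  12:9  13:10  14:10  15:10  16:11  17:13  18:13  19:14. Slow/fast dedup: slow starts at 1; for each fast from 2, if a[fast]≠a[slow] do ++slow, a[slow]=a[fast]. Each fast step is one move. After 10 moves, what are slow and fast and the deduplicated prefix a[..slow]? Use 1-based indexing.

(s=1,f=2) a[fast]=2=a[slow] dup → fast++
(s=1,f=3) a[fast]=3≠a[slow]=2 write a[2]=3 → slow++,fast++
(s=2,f=4) a[fast]=4≠a[slow]=3 write a[3]=4 → slow++,fast++
(s=3,f=5) a[fast]=5≠a[slow]=4 write a[4]=5 → slow++,fast++
(s=4,f=6) a[fast]=6≠a[slow]=5 write a[5]=6 → slow++,fast++
(s=5,f=7) a[fast]=6=a[slow] dup → fast++
(s=5,f=8) a[fast]=6=a[slow] dup → fast++
(s=5,f=9) a[fast]=6=a[slow] dup → fast++
(s=5,f=10) a[fast]=7≠a[slow]=6 write a[6]=7 → slow++,fast++
(s=6,f=11) a[fast]=8≠a[slow]=7 write a[7]=8 → slow++,fast++

slow=7, fast=12, prefix=[2, 3, 4, 5, 6, 7, 8]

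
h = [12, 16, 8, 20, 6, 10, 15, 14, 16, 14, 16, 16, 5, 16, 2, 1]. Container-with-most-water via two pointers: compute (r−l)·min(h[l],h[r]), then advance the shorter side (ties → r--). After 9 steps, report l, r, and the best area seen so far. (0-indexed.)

l=1, r=7, best area=192

[0,15] min(12,1)*15=15 best=15 * → r--
[0,14] min(12,2)*14=28 best=28 * → r--
[0,13] min(12,16)*13=156 best=156 * → l++
[1,13] min(16,16)*12=192 best=192 * → r--
[1,12] min(16,5)*11=55 best=192 → r--
[1,11] min(16,16)*10=160 best=192 → r--
[1,10] min(16,16)*9=144 best=192 → r--
[1,9] min(16,14)*8=112 best=192 → r--
[1,8] min(16,16)*7=112 best=192 → r--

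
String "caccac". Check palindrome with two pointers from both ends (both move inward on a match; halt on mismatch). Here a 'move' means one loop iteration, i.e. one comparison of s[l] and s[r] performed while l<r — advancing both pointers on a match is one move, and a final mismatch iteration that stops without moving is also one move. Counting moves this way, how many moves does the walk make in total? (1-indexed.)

l=1 r=6: 'c'=='c', l++,r--
l=2 r=5: 'a'=='a', l++,r--
l=3 r=4: 'c'=='c', l++,r--

3 moves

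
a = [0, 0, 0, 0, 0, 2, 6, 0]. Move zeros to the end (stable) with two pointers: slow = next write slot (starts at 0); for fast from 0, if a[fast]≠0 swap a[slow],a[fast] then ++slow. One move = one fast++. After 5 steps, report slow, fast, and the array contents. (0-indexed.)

slow=0, fast=5, a=[0, 0, 0, 0, 0, 2, 6, 0]

slow=0 fast=0: a[fast]=0, fast++
slow=0 fast=1: a[fast]=0, fast++
slow=0 fast=2: a[fast]=0, fast++
slow=0 fast=3: a[fast]=0, fast++
slow=0 fast=4: a[fast]=0, fast++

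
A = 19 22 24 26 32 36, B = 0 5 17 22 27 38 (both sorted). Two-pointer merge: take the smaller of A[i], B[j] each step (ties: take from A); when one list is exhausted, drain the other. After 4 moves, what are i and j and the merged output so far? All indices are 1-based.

i=2, j=4, merged so far=[0, 5, 17, 19]

i=1 j=1: A[i]=19>B[j]=0 take 0, j++
i=1 j=2: A[i]=19>B[j]=5 take 5, j++
i=1 j=3: A[i]=19>B[j]=17 take 17, j++
i=1 j=4: A[i]=19<=B[j]=22 take 19, i++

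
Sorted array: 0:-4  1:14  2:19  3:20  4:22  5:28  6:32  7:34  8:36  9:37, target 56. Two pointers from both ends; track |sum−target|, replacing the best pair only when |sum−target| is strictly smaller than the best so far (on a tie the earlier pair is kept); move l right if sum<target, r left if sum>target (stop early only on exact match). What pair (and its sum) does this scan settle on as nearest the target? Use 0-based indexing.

[0,9] -4+37=33 d=23 * → l++
[1,9] 14+37=51 d=5 * → l++
[2,9] 19+37=56 d=0 * → stop

pair (19, 37) with sum 56 (|Δ|=0)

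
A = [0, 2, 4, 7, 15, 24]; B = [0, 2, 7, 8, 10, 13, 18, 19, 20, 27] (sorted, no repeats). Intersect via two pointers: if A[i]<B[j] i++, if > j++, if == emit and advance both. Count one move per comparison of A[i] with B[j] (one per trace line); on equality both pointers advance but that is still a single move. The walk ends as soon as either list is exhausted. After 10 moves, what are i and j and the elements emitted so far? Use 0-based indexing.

[i=0,j=0] 0==0 emit → i++,j++
[i=1,j=1] 2==2 emit → i++,j++
[i=2,j=2] 4<7 → i++
[i=3,j=2] 7==7 emit → i++,j++
[i=4,j=3] 15>8 → j++
[i=4,j=4] 15>10 → j++
[i=4,j=5] 15>13 → j++
[i=4,j=6] 15<18 → i++
[i=5,j=6] 24>18 → j++
[i=5,j=7] 24>19 → j++

i=5, j=8, emitted=[0, 2, 7]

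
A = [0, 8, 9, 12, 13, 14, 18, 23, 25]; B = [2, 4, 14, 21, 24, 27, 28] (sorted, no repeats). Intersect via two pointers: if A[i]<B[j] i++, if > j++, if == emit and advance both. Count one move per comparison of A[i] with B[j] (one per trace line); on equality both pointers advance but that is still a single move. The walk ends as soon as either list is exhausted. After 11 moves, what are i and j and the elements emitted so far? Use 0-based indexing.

i=8, j=4, emitted=[14]

i=0 j=0: 0<2, i++
i=1 j=0: 8>2, j++
i=1 j=1: 8>4, j++
i=1 j=2: 8<14, i++
i=2 j=2: 9<14, i++
i=3 j=2: 12<14, i++
i=4 j=2: 13<14, i++
i=5 j=2: 14==14 emit, i++,j++
i=6 j=3: 18<21, i++
i=7 j=3: 23>21, j++
i=7 j=4: 23<24, i++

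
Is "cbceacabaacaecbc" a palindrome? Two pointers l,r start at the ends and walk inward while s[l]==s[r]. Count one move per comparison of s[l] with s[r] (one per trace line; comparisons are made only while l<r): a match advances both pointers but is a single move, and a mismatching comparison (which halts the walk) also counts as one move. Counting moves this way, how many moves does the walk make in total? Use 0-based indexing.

8 moves

[0,15] 'c'=='c' → l++,r--
[1,14] 'b'=='b' → l++,r--
[2,13] 'c'=='c' → l++,r--
[3,12] 'e'=='e' → l++,r--
[4,11] 'a'=='a' → l++,r--
[5,10] 'c'=='c' → l++,r--
[6,9] 'a'=='a' → l++,r--
[7,8] 'b'!='a' → stop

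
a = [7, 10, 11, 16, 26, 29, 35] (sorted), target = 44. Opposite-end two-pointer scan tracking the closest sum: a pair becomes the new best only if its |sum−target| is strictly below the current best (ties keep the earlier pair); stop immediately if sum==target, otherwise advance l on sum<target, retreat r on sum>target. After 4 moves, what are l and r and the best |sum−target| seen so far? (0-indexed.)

l=0 r=6: 7+35=42 d=2 *, l++
l=1 r=6: 10+35=45 d=1 *, r--
l=1 r=5: 10+29=39 d=5, l++
l=2 r=5: 11+29=40 d=4, l++

l=3, r=5, best |Δ|=1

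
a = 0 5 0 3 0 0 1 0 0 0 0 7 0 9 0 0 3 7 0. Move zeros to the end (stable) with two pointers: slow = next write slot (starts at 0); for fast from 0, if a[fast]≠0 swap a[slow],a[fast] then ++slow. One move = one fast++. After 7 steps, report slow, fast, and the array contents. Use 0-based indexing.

slow=3, fast=7, a=[5, 3, 1, 0, 0, 0, 0, 0, 0, 0, 0, 7, 0, 9, 0, 0, 3, 7, 0]

slow=0 fast=0: a[fast]=0, fast++
slow=0 fast=1: a[fast]=5≠0 swap→a[0]=5, slow++,fast++
slow=1 fast=2: a[fast]=0, fast++
slow=1 fast=3: a[fast]=3≠0 swap→a[1]=3, slow++,fast++
slow=2 fast=4: a[fast]=0, fast++
slow=2 fast=5: a[fast]=0, fast++
slow=2 fast=6: a[fast]=1≠0 swap→a[2]=1, slow++,fast++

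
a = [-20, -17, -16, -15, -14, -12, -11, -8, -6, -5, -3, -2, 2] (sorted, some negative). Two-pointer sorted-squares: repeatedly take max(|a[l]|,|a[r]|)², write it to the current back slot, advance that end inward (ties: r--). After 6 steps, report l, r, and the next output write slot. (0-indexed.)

[0,12] |-20|>|2| out[12]=400 → l++
[1,12] |-17|>|2| out[11]=289 → l++
[2,12] |-16|>|2| out[10]=256 → l++
[3,12] |-15|>|2| out[9]=225 → l++
[4,12] |-14|>|2| out[8]=196 → l++
[5,12] |-12|>|2| out[7]=144 → l++

l=6, r=12, next write slot=6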